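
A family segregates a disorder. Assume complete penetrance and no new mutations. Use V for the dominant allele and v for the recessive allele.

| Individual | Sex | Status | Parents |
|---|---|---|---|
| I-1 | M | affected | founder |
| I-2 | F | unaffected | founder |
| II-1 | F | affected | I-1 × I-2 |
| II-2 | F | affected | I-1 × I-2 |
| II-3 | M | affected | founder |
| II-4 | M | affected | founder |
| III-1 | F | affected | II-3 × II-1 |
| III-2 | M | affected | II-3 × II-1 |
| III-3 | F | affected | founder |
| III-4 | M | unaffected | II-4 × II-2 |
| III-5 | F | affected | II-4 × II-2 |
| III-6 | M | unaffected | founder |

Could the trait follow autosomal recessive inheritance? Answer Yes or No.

Under autosomal recessive, III-4 (unaffected, male) cannot arise from II-4 (affected) × II-2 (affected).

No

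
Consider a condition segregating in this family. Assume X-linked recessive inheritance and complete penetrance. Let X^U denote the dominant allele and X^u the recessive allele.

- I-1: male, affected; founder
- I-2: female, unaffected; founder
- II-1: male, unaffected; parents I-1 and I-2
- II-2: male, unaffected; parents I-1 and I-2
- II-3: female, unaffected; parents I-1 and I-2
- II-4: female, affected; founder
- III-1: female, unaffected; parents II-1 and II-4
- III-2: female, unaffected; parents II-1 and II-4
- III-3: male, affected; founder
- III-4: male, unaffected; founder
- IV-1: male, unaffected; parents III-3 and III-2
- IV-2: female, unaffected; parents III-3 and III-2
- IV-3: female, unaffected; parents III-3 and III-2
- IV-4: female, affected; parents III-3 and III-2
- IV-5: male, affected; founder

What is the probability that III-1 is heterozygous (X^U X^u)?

1

III-1 is unaffected so carries U and received u from II-4 (X^u X^u), so III-1 is X^U X^u, giving P(X^U X^u) = 1.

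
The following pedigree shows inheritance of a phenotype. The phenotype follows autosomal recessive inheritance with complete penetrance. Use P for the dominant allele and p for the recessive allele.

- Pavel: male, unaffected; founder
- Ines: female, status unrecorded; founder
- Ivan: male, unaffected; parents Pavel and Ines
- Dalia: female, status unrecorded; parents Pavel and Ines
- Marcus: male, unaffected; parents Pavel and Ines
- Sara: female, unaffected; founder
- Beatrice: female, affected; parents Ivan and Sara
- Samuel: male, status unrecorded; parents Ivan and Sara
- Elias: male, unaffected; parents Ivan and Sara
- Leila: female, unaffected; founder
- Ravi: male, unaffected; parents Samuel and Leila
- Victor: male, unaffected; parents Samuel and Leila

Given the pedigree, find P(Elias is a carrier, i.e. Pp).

Ivan is unaffected so carries P and passed p to Beatrice (pp), so Ivan is Pp.
Sara is unaffected so carries P and passed p to Beatrice (pp), so Sara is Pp.
Their cross gives offspring ratios 1/4 PP : 1/2 Pp : 1/4 pp. Conditioning on Elias being unaffected, P(Pp) = 1/2 / 3/4 = 2/3.

2/3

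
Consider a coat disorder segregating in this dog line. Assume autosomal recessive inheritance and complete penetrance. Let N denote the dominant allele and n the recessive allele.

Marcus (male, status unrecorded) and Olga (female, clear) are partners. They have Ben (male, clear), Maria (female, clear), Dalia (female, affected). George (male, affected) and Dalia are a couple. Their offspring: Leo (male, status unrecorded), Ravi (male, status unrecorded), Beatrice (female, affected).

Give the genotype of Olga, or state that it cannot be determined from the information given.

Nn

From phenotype alone, Olga is NN or Nn.
Olga is clear so carries N and passed n to Dalia (nn), so Olga is Nn.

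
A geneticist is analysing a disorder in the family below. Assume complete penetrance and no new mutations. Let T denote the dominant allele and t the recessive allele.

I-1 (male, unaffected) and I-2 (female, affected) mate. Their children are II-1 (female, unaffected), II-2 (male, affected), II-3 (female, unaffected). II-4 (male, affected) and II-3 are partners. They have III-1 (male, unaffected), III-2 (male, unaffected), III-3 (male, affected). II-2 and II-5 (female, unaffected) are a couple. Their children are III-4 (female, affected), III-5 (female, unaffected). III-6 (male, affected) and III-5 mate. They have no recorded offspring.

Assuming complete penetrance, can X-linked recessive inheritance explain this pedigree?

A consistent assignment under X-linked recessive exists: I-1 X^T Y, I-2 X^t X^t, II-1 X^T X^t, II-2 X^t Y, II-3 X^T X^t, II-4 X^t Y, II-5 X^T X^t, III-1 X^T Y, III-2 X^T Y, III-3 X^t Y, III-4 X^t X^t, III-5 X^T X^t, III-6 X^t Y.
In this assignment every recorded phenotype matches its genotype and every non-founder's genotype is obtainable from its parents' genotypes, so the pedigree is consistent.

Yes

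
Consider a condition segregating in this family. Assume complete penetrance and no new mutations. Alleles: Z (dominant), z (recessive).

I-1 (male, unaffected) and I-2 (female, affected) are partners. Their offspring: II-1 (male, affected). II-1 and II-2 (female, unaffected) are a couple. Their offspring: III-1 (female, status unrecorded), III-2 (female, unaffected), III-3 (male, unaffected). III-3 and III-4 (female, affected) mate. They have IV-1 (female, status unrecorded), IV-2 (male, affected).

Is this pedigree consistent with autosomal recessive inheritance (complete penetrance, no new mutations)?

A consistent assignment under autosomal recessive exists: I-1 Zz, I-2 zz, II-1 zz, II-2 ZZ, III-1 Zz, III-2 Zz, III-3 Zz, III-4 zz, IV-1 Zz, IV-2 zz.
In this assignment every recorded phenotype matches its genotype and every non-founder's genotype is obtainable from its parents' genotypes, so the pedigree is consistent.

Yes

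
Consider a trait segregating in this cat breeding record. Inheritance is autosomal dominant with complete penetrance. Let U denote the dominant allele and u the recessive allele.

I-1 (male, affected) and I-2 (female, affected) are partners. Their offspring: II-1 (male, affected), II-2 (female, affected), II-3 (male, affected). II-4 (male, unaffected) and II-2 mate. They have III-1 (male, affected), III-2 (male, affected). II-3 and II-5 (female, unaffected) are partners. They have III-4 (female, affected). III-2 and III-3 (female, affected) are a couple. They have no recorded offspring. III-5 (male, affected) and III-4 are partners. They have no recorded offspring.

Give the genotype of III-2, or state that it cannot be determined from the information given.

Uu

From phenotype alone, III-2 is UU or Uu.
III-2 is affected so carries U and received u from II-4 (uu), so III-2 is Uu.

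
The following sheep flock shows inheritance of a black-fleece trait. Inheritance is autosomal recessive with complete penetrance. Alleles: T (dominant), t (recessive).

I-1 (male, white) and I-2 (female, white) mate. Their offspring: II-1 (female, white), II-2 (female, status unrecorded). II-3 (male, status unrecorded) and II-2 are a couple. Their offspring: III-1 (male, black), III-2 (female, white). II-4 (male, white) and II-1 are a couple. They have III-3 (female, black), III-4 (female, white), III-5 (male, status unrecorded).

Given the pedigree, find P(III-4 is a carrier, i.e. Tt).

2/3

II-4 is white so carries T and passed t to III-3 (tt), so II-4 is Tt.
II-1 is white so carries T and passed t to III-3 (tt), so II-1 is Tt.
Their cross gives offspring ratios 1/4 TT : 1/2 Tt : 1/4 tt. Conditioning on III-4 being white, P(Tt) = 1/2 / 3/4 = 2/3.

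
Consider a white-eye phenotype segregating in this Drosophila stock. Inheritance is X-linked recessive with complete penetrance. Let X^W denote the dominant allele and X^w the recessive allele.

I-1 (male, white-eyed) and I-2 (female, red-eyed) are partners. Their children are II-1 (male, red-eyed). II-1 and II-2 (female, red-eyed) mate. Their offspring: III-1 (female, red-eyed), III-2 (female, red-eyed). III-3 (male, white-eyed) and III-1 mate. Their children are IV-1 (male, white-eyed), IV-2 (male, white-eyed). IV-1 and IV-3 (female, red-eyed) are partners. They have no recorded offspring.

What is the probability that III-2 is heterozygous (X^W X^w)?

1/2

II-1 is red-eyed, so II-1 is X^W Y.
II-2 is red-eyed so carries W and passed w to III-1 (X^W X^w, whose W came from II-1), so II-2 is X^W X^w.
Their cross gives offspring ratios 1/2 X^W X^W : 1/2 X^W X^w. Conditioning on III-2 being red-eyed, P(X^W X^w) = 1/2 / 1 = 1/2.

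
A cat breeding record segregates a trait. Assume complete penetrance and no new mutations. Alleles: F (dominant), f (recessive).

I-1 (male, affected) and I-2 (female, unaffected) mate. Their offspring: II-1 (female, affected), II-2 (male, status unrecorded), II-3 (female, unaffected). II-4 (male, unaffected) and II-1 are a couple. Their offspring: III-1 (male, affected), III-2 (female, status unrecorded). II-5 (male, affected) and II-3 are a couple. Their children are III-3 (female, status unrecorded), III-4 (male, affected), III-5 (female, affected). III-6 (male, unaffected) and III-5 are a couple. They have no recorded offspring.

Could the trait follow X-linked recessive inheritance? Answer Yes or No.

Yes

A consistent assignment under X-linked recessive exists: I-1 X^f Y, I-2 X^F X^f, II-1 X^f X^f, II-2 X^F Y, II-3 X^F X^f, II-4 X^F Y, II-5 X^f Y, III-1 X^f Y, III-2 X^F X^f, III-3 X^F X^f, III-4 X^f Y, III-5 X^f X^f, III-6 X^F Y.
In this assignment every recorded phenotype matches its genotype and every non-founder's genotype is obtainable from its parents' genotypes, so the pedigree is consistent.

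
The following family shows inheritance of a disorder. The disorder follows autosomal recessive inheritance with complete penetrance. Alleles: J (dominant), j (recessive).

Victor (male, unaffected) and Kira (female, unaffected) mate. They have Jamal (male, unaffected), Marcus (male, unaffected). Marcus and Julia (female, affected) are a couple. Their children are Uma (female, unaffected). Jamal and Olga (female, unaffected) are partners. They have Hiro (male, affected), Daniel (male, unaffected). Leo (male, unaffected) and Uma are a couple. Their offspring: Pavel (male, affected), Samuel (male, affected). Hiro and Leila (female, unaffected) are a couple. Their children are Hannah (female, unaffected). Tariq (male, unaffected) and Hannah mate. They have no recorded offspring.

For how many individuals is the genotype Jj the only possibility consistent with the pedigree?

5

Obligate heterozygotes: Jamal is unaffected so carries J and passed j to Hiro (jj), so Jamal is Jj; Olga is unaffected so carries J and passed j to Hiro (jj), so Olga is Jj; Uma is unaffected so carries J and received j from Julia (jj), so Uma is Jj; Leo is unaffected so carries J and passed j to Pavel (jj), so Leo is Jj; Hannah is unaffected so carries J and received j from Hiro (jj), so Hannah is Jj.
Every other individual is either homozygous by phenotype or has at least one consistent homozygous assignment, so the count is 5.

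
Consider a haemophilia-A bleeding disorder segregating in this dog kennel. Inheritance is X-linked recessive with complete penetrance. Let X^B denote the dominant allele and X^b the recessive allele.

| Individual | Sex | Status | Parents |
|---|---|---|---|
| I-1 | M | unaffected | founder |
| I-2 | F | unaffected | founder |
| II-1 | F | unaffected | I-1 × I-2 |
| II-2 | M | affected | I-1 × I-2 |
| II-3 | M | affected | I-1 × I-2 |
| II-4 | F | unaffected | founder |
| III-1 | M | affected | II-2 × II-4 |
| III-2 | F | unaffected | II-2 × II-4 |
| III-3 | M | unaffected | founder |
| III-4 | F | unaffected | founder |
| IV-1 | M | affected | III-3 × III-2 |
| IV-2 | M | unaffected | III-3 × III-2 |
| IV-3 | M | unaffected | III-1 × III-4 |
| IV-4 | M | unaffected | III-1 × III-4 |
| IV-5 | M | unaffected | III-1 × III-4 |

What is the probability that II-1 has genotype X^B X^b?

1/2

I-1 is unaffected, so I-1 is X^B Y.
I-2 is unaffected so carries B and passed b to II-2 (X^b Y), so I-2 is X^B X^b.
Their cross gives offspring ratios 1/2 X^B X^B : 1/2 X^B X^b. Conditioning on II-1 being unaffected, P(X^B X^b) = 1/2 / 1 = 1/2.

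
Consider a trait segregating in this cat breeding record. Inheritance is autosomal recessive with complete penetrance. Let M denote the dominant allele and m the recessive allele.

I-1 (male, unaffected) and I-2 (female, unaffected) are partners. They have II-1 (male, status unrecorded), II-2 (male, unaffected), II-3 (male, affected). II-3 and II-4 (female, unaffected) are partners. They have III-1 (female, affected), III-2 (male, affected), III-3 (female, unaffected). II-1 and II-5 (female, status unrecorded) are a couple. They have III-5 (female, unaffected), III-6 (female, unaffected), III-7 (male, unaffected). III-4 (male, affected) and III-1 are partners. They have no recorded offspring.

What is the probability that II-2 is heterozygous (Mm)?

I-1 is unaffected so carries M and passed m to II-3 (mm), so I-1 is Mm.
I-2 is unaffected so carries M and passed m to II-3 (mm), so I-2 is Mm.
Their cross gives offspring ratios 1/4 MM : 1/2 Mm : 1/4 mm. Conditioning on II-2 being unaffected, P(Mm) = 1/2 / 3/4 = 2/3.

2/3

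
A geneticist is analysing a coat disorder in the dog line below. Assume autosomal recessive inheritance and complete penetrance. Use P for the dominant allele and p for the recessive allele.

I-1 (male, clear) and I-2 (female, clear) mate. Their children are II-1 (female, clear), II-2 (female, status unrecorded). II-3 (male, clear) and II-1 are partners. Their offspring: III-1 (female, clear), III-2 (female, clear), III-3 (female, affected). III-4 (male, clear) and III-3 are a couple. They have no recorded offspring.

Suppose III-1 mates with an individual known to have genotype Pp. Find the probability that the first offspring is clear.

5/6

II-3 is clear so carries P and passed p to III-3 (pp), so II-3 is Pp.
II-1 is clear so carries P and passed p to III-3 (pp), so II-1 is Pp.
III-1 is a clear offspring of II-3 (Pp) × II-1 (Pp), whose cross gives 1/4 PP : 1/2 Pp : 1/4 pp; conditioning on being clear, III-1 is PP with probability 1/3, Pp with probability 2/3.
Summing over parental genotype combinations, P(offspring is clear) = 1/3·1 + 2/3·3/4 = 5/6.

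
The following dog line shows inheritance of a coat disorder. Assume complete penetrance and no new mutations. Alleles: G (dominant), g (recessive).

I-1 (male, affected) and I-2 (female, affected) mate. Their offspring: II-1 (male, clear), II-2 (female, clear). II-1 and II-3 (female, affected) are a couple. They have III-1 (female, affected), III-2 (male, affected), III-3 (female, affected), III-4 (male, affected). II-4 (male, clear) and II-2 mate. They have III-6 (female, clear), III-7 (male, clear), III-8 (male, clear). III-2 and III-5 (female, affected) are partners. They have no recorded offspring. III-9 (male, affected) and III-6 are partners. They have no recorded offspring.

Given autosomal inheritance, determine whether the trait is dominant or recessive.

dominant

I-1 and I-2 are both affected yet have a clear child II-1. Under a recessive model two affected parents are homozygous and every child would be affected, so the trait cannot be recessive.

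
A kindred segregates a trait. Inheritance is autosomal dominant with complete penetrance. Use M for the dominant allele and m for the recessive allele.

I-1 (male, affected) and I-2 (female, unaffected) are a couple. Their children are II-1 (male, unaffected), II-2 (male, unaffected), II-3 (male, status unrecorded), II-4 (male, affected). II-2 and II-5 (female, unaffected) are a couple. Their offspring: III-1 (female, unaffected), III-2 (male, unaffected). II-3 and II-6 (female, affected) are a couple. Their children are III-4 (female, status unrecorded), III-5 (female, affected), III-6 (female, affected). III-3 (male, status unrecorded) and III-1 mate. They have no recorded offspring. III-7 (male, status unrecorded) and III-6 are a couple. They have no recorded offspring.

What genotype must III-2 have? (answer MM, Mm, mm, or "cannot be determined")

III-2 is unaffected, so III-2 is mm.

mm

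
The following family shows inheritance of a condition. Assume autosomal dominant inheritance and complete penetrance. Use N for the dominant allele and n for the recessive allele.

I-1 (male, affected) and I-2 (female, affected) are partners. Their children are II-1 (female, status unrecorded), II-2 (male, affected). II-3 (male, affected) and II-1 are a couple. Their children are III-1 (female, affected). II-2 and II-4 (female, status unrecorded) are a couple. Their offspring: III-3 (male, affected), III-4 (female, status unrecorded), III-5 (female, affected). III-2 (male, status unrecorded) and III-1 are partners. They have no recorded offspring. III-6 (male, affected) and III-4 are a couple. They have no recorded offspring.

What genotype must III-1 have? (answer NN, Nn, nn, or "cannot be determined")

III-1's phenotype allows NN or Nn, and no parent or child forces a single allele at both positions; consistent genotype assignments exist with III-1 as NN or Nn.

cannot be determined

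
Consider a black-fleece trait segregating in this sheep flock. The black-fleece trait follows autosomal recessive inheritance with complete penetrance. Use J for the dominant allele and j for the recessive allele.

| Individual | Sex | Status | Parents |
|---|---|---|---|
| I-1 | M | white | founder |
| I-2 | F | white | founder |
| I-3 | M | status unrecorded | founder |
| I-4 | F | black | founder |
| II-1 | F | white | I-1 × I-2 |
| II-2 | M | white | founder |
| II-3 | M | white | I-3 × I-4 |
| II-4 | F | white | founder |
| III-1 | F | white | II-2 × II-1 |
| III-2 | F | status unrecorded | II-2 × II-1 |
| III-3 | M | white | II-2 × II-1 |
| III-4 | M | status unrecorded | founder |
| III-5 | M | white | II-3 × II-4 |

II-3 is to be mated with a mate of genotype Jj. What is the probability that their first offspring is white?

II-3 is white so carries J and received j from I-4 (jj), so II-3 is Jj.
The cross gives 1/4 JJ : 1/2 Jj : 1/4 jj, so P(offspring is white) = 3/4.

3/4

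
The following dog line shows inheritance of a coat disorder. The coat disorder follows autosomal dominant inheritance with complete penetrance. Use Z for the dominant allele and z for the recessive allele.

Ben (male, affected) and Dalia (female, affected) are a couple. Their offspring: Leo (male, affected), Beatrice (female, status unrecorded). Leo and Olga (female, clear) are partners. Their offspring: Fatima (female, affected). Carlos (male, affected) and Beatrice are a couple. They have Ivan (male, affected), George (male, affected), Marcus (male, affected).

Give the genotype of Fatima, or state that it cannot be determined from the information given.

From phenotype alone, Fatima is ZZ or Zz.
Fatima is affected so carries Z and received z from Olga (zz), so Fatima is Zz.

Zz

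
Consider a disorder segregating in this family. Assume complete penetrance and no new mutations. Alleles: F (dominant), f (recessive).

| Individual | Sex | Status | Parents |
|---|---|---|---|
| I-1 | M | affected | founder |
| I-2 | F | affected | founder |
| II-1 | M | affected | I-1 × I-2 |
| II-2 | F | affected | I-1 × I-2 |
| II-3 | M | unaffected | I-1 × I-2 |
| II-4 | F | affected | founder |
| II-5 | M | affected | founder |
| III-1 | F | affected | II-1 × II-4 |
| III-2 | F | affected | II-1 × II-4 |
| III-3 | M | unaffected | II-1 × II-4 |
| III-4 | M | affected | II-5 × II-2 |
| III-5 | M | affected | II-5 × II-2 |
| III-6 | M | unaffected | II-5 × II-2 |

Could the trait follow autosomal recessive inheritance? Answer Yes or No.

Under autosomal recessive, II-3 (unaffected, male) cannot arise from I-1 (affected) × I-2 (affected).

No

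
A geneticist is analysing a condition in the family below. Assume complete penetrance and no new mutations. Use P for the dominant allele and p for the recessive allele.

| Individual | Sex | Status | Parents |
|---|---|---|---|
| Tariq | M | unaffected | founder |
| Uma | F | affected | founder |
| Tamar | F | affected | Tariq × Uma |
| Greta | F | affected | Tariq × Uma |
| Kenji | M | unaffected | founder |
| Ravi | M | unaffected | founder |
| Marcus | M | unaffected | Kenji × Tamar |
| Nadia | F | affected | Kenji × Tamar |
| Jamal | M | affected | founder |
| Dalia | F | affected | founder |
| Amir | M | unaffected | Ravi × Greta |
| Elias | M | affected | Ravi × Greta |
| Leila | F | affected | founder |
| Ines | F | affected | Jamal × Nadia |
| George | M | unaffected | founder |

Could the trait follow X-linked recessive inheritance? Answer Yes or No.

No

Under X-linked recessive, Tamar (affected, female) cannot arise from Tariq (unaffected) × Uma (affected).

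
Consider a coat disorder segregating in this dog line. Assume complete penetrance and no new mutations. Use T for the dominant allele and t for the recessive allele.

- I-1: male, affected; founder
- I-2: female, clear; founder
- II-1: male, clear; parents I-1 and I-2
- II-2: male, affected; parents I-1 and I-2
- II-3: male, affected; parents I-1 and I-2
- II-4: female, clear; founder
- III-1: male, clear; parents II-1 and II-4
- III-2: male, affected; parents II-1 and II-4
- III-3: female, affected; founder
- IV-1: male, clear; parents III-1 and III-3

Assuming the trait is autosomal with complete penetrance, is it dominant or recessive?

recessive

II-1 and II-4 are both clear yet have an affected child III-2. Under dominance, an affected child requires at least one affected parent, so the trait cannot be dominant.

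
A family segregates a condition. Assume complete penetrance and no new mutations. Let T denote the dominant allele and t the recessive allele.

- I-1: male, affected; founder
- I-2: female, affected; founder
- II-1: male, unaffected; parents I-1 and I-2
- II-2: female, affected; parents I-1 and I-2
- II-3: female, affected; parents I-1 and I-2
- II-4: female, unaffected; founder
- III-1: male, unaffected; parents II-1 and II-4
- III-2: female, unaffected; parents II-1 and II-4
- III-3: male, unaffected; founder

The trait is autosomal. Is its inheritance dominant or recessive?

dominant

I-1 and I-2 are both affected yet have an unaffected child II-1. Under a recessive model two affected parents are homozygous and every child would be affected, so the trait cannot be recessive.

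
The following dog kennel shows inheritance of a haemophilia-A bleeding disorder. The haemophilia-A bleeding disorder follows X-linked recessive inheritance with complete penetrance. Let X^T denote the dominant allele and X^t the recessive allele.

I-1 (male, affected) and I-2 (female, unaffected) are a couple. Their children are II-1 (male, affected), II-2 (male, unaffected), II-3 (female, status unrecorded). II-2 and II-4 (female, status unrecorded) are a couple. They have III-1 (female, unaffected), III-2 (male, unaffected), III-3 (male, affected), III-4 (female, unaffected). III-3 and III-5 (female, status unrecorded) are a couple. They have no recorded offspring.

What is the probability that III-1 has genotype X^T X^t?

II-2 is unaffected, so II-2 is X^T Y.
II-4 passed T to III-2 (X^T Y) and passed t to III-3 (X^t Y), so II-4 is X^T X^t.
Their cross gives offspring ratios 1/2 X^T X^T : 1/2 X^T X^t. Conditioning on III-1 being unaffected, P(X^T X^t) = 1/2 / 1 = 1/2.

1/2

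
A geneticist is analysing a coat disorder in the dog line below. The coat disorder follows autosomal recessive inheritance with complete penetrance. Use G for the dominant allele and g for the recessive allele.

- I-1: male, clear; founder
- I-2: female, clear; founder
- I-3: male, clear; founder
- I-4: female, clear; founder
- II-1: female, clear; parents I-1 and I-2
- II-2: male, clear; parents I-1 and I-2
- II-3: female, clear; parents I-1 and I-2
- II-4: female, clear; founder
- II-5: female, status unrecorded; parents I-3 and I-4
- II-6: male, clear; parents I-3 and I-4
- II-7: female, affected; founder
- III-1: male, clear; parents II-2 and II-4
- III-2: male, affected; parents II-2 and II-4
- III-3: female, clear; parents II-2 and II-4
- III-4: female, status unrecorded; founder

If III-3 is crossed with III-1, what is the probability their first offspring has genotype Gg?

4/9

II-2 is clear so carries G and passed g to III-2 (gg), so II-2 is Gg.
II-4 is clear so carries G and passed g to III-2 (gg), so II-4 is Gg.
III-3 is a clear offspring of II-2 (Gg) × II-4 (Gg), whose cross gives 1/4 GG : 1/2 Gg : 1/4 gg; conditioning on being clear, III-3 is GG with probability 1/3, Gg with probability 2/3.
III-1 is a clear offspring of II-2 (Gg) × II-4 (Gg), whose cross gives 1/4 GG : 1/2 Gg : 1/4 gg; conditioning on being clear, III-1 is GG with probability 1/3, Gg with probability 2/3.
Summing over parental genotype combinations, P(offspring has genotype Gg) = 2/9·1/2 + 2/9·1/2 + 4/9·1/2 = 4/9.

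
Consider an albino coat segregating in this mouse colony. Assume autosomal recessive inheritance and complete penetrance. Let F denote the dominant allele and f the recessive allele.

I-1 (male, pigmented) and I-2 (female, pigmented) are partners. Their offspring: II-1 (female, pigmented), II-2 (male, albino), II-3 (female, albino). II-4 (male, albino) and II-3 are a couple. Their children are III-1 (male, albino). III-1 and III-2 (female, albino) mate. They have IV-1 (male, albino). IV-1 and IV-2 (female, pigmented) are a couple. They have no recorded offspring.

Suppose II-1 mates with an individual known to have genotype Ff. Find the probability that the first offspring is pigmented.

I-1 is pigmented so carries F and passed f to II-2 (ff), so I-1 is Ff.
I-2 is pigmented so carries F and passed f to II-2 (ff), so I-2 is Ff.
II-1 is a pigmented offspring of I-1 (Ff) × I-2 (Ff), whose cross gives 1/4 FF : 1/2 Ff : 1/4 ff; conditioning on being pigmented, II-1 is FF with probability 1/3, Ff with probability 2/3.
Summing over parental genotype combinations, P(offspring is pigmented) = 1/3·1 + 2/3·3/4 = 5/6.

5/6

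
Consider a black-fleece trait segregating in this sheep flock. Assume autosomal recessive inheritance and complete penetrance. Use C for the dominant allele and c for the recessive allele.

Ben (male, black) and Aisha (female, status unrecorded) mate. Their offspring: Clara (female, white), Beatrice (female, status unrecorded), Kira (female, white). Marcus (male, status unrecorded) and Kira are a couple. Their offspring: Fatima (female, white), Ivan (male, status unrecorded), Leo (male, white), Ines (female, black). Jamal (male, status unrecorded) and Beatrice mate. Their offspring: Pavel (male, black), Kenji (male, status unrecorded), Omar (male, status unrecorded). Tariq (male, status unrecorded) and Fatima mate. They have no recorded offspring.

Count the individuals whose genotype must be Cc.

Obligate heterozygotes: Clara is white so carries C and received c from Ben (cc), so Clara is Cc; Kira is white so carries C and received c from Ben (cc), so Kira is Cc.
Every other individual is either homozygous by phenotype or has at least one consistent homozygous assignment, so the count is 2.

2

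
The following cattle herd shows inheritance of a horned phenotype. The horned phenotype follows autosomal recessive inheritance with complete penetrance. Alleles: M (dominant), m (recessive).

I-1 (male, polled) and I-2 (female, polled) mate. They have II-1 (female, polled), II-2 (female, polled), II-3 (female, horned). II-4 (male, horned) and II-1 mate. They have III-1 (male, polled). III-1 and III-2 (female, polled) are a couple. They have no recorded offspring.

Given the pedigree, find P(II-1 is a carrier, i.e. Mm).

I-1 is polled so carries M and passed m to II-3 (mm), so I-1 is Mm.
I-2 is polled so carries M and passed m to II-3 (mm), so I-2 is Mm.
Their cross gives offspring ratios 1/4 MM : 1/2 Mm : 1/4 mm. Conditioning on II-1 being polled, P(Mm) = 1/2 / 3/4 = 2/3 before taking II-1's own offspring into account.
II-4 is horned, so II-4 is mm.
Now use II-1's offspring. Probability of each recorded status — polled son III-1: 1/2 if II-1 is Mm, 1 if MM.
Bayes: P(Mm) = 2/3·1/2 / (2/3·1/2 + 1/3·1) = 1/2.

1/2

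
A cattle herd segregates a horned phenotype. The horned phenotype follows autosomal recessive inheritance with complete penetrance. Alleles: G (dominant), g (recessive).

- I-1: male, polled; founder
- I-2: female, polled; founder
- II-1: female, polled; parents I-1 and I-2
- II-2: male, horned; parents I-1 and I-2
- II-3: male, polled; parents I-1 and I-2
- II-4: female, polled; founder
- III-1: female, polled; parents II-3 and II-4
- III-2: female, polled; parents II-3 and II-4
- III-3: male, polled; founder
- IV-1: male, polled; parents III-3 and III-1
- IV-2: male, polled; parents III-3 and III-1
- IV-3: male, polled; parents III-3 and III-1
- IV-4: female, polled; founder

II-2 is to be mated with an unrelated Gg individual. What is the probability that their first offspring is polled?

II-2 is horned, so II-2 is gg.
The cross gives 1/2 Gg : 1/2 gg, so P(offspring is polled) = 1/2.

1/2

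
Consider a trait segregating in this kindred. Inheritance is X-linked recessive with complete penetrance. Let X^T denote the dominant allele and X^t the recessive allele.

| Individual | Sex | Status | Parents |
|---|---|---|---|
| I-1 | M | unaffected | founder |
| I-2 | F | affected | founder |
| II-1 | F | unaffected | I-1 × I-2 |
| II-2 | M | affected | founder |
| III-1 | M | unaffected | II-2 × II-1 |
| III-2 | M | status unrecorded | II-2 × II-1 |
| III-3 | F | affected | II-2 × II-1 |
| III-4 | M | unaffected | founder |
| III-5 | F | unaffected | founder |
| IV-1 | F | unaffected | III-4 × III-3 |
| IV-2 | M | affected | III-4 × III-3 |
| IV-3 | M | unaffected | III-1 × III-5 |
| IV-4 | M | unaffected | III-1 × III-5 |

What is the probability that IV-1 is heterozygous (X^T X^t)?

IV-1 is unaffected so carries T and received t from III-3 (X^t X^t), so IV-1 is X^T X^t, giving P(X^T X^t) = 1.

1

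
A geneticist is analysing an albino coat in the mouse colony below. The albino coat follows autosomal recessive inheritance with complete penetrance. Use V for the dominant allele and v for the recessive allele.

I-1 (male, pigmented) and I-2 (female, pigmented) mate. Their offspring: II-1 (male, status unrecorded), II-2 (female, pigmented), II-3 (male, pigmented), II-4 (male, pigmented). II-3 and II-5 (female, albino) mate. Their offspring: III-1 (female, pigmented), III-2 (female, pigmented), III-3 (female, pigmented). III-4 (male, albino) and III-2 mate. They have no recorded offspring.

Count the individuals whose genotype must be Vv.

Obligate heterozygotes: III-1 is pigmented so carries V and received v from II-5 (vv), so III-1 is Vv; III-2 is pigmented so carries V and received v from II-5 (vv), so III-2 is Vv; III-3 is pigmented so carries V and received v from II-5 (vv), so III-3 is Vv.
Every other individual is either homozygous by phenotype or has at least one consistent homozygous assignment, so the count is 3.

3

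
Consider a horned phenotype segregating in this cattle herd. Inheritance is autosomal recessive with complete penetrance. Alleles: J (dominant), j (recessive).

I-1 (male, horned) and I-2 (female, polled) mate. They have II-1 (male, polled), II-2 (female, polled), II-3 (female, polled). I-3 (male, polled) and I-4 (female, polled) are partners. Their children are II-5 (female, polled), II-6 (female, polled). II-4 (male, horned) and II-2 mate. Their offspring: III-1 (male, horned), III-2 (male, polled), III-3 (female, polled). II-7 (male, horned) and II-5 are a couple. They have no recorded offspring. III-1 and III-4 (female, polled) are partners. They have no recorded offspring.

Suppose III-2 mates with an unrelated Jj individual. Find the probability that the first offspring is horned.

1/4

III-2 is polled so carries J and received j from II-4 (jj), so III-2 is Jj.
The cross gives 1/4 JJ : 1/2 Jj : 1/4 jj, so P(offspring is horned) = 1/4.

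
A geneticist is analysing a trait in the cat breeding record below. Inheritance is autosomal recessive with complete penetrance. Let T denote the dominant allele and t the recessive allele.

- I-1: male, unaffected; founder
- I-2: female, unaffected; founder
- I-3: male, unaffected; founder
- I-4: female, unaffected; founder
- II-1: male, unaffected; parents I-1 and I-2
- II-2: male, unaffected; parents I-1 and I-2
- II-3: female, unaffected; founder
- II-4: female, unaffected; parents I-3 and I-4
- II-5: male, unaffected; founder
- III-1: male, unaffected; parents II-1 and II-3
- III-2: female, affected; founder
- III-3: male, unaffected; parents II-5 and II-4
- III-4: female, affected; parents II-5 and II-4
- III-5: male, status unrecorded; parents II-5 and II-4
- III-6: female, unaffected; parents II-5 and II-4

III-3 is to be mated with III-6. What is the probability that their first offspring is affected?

1/9

II-5 is unaffected so carries T and passed t to III-4 (tt), so II-5 is Tt.
II-4 is unaffected so carries T and passed t to III-4 (tt), so II-4 is Tt.
III-3 is an unaffected offspring of II-5 (Tt) × II-4 (Tt), whose cross gives 1/4 TT : 1/2 Tt : 1/4 tt; conditioning on being unaffected, III-3 is TT with probability 1/3, Tt with probability 2/3.
III-6 is an unaffected offspring of II-5 (Tt) × II-4 (Tt), whose cross gives 1/4 TT : 1/2 Tt : 1/4 tt; conditioning on being unaffected, III-6 is TT with probability 1/3, Tt with probability 2/3.
Summing over parental genotype combinations, P(offspring is affected) = 4/9·1/4 = 1/9.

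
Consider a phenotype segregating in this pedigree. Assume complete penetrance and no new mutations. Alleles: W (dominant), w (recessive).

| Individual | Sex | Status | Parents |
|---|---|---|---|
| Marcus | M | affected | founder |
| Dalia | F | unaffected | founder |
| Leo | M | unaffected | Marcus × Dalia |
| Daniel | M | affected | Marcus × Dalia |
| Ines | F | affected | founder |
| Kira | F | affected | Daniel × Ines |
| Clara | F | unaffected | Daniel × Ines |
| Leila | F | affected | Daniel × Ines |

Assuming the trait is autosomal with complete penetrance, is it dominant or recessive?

dominant

Daniel and Ines are both affected yet have an unaffected child Clara. Under a recessive model two affected parents are homozygous and every child would be affected, so the trait cannot be recessive.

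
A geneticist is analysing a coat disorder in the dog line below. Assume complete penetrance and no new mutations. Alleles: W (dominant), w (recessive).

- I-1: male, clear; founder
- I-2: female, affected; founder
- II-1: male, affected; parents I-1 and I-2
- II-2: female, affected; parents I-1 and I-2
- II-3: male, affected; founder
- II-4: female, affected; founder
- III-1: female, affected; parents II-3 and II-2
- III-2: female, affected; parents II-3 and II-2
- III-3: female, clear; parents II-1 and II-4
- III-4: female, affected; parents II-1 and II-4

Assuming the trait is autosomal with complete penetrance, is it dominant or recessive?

dominant

II-1 and II-4 are both affected yet have a clear child III-3. Under a recessive model two affected parents are homozygous and every child would be affected, so the trait cannot be recessive.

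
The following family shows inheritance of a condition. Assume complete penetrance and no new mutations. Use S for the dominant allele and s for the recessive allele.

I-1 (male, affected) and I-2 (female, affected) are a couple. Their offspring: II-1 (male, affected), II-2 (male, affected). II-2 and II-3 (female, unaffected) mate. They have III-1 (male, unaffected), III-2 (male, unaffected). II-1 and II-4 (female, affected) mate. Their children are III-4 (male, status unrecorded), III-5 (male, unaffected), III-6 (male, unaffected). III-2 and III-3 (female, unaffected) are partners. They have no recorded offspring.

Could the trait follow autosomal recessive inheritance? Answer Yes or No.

Under autosomal recessive, III-5 (unaffected, male) cannot arise from II-1 (affected) × II-4 (affected).

No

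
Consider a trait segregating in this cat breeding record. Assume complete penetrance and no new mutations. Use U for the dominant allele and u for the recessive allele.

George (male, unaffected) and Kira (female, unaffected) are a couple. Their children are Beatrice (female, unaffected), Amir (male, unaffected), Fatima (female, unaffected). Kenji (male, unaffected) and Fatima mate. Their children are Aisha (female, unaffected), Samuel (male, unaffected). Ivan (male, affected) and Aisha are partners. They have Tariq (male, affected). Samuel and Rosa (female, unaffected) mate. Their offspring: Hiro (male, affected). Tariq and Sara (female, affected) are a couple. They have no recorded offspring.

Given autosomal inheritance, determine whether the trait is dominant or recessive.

recessive

Samuel and Rosa are both unaffected yet have an affected child Hiro. Under dominance, an affected child requires at least one affected parent, so the trait cannot be dominant.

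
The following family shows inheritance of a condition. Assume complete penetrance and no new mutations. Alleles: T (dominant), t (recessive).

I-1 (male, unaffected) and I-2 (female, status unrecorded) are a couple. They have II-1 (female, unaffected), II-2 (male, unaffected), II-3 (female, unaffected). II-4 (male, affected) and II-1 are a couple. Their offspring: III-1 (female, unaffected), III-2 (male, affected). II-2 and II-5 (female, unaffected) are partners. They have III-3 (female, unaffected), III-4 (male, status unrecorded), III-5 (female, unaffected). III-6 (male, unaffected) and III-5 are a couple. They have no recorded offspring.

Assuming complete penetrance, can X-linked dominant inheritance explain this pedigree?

Under X-linked dominant, III-1 (unaffected, female) cannot arise from II-4 (affected) × II-1 (unaffected).

No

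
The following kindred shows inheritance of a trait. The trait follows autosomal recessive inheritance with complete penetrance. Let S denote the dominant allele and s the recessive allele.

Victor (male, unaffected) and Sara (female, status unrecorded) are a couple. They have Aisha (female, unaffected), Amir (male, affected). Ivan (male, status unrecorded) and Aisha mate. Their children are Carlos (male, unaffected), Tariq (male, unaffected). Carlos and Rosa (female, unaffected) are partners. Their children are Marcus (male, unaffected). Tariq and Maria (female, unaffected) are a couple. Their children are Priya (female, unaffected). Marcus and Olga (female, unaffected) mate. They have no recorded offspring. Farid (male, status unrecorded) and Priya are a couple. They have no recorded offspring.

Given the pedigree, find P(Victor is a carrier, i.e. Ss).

1

Victor is unaffected so carries S and passed s to Amir (ss), so Victor is Ss, giving P(Ss) = 1.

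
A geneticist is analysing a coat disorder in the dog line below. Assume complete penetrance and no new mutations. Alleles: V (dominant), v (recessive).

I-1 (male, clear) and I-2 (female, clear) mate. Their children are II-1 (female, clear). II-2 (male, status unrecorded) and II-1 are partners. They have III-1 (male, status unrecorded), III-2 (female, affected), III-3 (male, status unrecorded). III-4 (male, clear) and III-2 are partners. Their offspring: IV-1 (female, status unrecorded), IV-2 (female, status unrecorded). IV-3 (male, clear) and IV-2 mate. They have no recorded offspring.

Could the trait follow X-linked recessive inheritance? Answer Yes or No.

Yes

A consistent assignment under X-linked recessive exists: I-1 X^V Y, I-2 X^V X^v, II-1 X^V X^v, II-2 X^v Y, III-1 X^V Y, III-2 X^v X^v, III-3 X^V Y, III-4 X^V Y, IV-1 X^V X^v, IV-2 X^V X^v, IV-3 X^V Y.
In this assignment every recorded phenotype matches its genotype and every non-founder's genotype is obtainable from its parents' genotypes, so the pedigree is consistent.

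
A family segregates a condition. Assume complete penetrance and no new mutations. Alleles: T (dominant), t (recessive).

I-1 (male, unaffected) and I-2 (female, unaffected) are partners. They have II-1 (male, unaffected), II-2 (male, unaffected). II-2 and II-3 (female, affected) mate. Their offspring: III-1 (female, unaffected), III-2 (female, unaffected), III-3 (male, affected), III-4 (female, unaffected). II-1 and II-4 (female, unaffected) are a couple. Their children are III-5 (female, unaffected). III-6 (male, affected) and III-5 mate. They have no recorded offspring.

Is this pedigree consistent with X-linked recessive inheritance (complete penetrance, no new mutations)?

A consistent assignment under X-linked recessive exists: I-1 X^T Y, I-2 X^T X^T, II-1 X^T Y, II-2 X^T Y, II-3 X^t X^t, II-4 X^T X^T, III-1 X^T X^t, III-2 X^T X^t, III-3 X^t Y, III-4 X^T X^t, III-5 X^T X^T, III-6 X^t Y.
In this assignment every recorded phenotype matches its genotype and every non-founder's genotype is obtainable from its parents' genotypes, so the pedigree is consistent.

Yes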